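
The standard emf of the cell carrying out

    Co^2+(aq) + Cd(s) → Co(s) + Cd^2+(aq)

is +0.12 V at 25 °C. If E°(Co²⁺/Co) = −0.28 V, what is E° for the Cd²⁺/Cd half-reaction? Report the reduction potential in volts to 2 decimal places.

In the reaction as written the Co²⁺/Co couple is reduced (cathode) and Cd²⁺/Cd is oxidized (anode), so E°cell = E°(Co²⁺/Co) − E°(Cd²⁺/Cd).
E°(Cd²⁺/Cd) = E°(cathode) − E°cell = −0.28 − (+0.12) = −0.40 V.

−0.40 V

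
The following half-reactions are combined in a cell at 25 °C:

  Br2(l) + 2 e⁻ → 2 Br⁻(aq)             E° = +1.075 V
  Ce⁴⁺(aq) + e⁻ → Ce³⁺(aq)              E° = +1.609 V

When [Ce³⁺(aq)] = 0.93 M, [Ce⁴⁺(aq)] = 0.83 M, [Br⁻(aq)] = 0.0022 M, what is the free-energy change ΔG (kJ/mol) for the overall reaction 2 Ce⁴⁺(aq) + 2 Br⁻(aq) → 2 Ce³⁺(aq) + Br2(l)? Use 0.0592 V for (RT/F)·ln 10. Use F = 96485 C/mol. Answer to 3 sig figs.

−72.1 kJ/mol

With Ce⁴⁺/Ce³⁺ reduced at the cathode, E°cell = +1.609 − (+1.075) = +0.534 V and n = 2.
Here Q = [Ce³⁺(aq)]^2 / ([Ce⁴⁺(aq)]^2·[Br⁻(aq)]^2) = 2.59×10^5 (log Q = 5.414), giving E = +0.534 − (0.0592/2)·(5.414) = +0.3737 V.
Then ΔG = −nFE = −2 × 96485 × +0.3737 J/mol = −72.1 kJ/mol.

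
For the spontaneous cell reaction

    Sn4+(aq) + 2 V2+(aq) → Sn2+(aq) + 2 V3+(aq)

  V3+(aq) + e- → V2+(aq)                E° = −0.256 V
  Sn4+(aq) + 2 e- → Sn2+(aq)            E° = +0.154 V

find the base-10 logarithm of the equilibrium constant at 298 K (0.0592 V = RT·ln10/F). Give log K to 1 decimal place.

The Sn⁴⁺/Sn²⁺ couple is reduced (cathode); E°cell = +0.154 − (−0.256) = +0.410 V with n = 2.
At equilibrium E = 0, so log K = nE°cell / 0.0592 = (2)(+0.410) / 0.0592 = 13.9.

log K = 13.9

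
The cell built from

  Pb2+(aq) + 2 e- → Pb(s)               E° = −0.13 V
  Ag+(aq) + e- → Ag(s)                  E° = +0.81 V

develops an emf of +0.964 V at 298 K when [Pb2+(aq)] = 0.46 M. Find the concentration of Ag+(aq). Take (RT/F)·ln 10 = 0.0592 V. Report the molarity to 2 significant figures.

1.7 M

The Ag⁺/Ag couple has the larger reduction potential, so it is the cathode: E°cell = +0.81 − (−0.13) = +0.94 V and n = 2.
From the Nernst equation, log Q = n(E° − E)/0.0592 = 2·(+0.94 − (+0.964))/0.0592 = −0.811.
Balancing electrons gives 2 Ag+(aq) + Pb(s) → 2 Ag(s) + Pb2+(aq); thus Q = [Pb2+(aq)] / [Ag+(aq)]^2.
Solving for the unknown gives log [Ag+(aq)] = 0.237, so [Ag+(aq)] ≈ 1.7 M.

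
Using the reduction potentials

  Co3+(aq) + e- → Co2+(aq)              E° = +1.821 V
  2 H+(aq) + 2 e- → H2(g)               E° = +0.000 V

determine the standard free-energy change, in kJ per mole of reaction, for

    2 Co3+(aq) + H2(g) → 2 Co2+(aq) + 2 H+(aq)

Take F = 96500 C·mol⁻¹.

−351 kJ/mol

In the reaction as written Co3+(aq) is reduced, so the Co³⁺/Co²⁺ couple is the cathode and 2H⁺/H₂ is the anode.
E°cell = +1.821 − (+0.000) = +1.821 V; balancing electrons gives n = 2.
ΔG° = −nFE°cell = −(2)(96500)(+1.821) J/mol = −351 kJ/mol.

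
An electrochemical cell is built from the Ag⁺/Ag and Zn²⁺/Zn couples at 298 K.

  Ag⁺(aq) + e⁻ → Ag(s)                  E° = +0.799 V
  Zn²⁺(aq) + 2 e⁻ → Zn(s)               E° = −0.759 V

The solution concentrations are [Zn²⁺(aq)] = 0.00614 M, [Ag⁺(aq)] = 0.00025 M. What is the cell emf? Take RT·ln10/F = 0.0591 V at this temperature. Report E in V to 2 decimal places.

+1.41 V

Ag⁺/Ag is reduced (cathode, E° = +0.799 V) and Zn²⁺/Zn is oxidized (anode).
The standard potential is +0.799 − (−0.759) = +1.558 V and the balanced reaction transfers n = 2 electrons.
For the overall reaction 2 Ag⁺(aq) + Zn(s) → 2 Ag(s) + Zn²⁺(aq), Q = [Zn²⁺(aq)] / [Ag⁺(aq)]^2 = 9.82×10^4, giving log Q = 4.992.
By the Nernst equation, E = +1.558 − (0.0591/2)·(4.992) = +1.41 V.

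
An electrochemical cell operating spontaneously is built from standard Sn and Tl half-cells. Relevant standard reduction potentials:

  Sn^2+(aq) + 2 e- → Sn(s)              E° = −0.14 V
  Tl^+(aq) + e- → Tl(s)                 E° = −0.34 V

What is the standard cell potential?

Of the two couples in this cell, the one with the more positive reduction potential is reduced at the cathode: here that is Sn²⁺/Sn (−0.14 V); Tl⁺/Tl (−0.34 V) is the anode.
E°cell = E°(cathode) − E°(anode) = −0.14 − (−0.34) = +0.20 V.

+0.20 V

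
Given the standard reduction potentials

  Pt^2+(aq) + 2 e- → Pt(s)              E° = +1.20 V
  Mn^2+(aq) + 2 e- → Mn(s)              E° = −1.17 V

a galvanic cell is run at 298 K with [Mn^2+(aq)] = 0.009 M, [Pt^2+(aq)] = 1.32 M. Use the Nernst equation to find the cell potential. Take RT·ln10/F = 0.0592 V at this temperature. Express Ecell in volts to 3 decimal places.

+2.434 V

Pt²⁺/Pt is reduced (cathode, E° = +1.20 V) and Mn²⁺/Mn is oxidized (anode).
E°cell = E°cat − E°an = +1.20 − (−1.17) = +2.37 V; n = 2.
Balancing gives Pt^2+(aq) + Mn(s) → Pt(s) + Mn^2+(aq); hence Q = [Mn^2+(aq)] / [Pt^2+(aq)] = 0.00682 (log Q = −2.166).
E = E° − (0.0592/n)·log Q = +2.37 − (0.0592/2)(−2.166) = +2.434 V.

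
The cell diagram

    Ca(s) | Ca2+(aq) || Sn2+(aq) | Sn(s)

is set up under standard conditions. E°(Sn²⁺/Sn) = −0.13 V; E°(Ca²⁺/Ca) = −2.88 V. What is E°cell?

By convention the left-hand electrode in cell notation is the anode (oxidation) and the right-hand electrode is the cathode (reduction).
E°cell = E°(right) − E°(left) = −0.13 − (−2.88) = +2.75 V.

+2.75 V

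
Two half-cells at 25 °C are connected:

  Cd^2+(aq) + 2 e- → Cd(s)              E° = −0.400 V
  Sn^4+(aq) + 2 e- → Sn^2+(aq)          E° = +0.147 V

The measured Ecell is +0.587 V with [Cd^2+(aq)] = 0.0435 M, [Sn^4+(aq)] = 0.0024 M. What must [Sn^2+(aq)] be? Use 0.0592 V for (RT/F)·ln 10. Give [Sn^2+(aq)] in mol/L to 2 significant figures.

With Sn⁴⁺/Sn²⁺ at the cathode and Cd²⁺/Cd at the anode, E°cell = +0.147 − (−0.400) = +0.547 V (n = 2).
From the Nernst equation, log Q = n(E° − E)/0.0592 = 2·(+0.547 − (+0.587))/0.0592 = −1.351.
For Sn^4+(aq) + Cd(s) → Sn^2+(aq) + Cd^2+(aq), the reaction quotient is Q = ([Sn^2+(aq)]·[Cd^2+(aq)]) / [Sn^4+(aq)].
Solving for the unknown gives log [Sn^2+(aq)] = −2.609, so [Sn^2+(aq)] ≈ 0.0025 M.

0.0025 M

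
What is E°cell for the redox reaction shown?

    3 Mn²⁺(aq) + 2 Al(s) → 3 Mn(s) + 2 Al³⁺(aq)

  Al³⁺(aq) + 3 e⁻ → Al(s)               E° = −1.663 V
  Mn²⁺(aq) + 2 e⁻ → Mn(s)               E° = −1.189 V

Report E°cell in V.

+0.474 V

Mn²⁺(aq) gains electrons, so the Mn²⁺/Mn couple is the cathode; the Al³⁺/Al couple is the anode.
E°cell = E°(cathode) − E°(anode) = −1.189 − (−1.663) = +0.474 V.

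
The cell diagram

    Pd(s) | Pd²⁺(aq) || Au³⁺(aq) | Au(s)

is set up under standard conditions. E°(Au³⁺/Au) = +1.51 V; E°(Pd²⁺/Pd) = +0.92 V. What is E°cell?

+0.59 V

By convention the left-hand electrode in cell notation is the anode (oxidation) and the right-hand electrode is the cathode (reduction).
E°cell = E°(right) − E°(left) = +1.51 − (+0.92) = +0.59 V.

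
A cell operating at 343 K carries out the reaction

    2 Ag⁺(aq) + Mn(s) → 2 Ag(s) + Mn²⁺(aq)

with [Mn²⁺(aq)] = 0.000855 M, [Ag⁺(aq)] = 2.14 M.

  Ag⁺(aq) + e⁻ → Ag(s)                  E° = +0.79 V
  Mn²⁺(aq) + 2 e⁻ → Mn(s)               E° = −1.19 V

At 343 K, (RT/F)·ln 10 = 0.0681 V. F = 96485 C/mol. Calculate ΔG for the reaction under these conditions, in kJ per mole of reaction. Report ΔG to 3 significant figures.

−407 kJ/mol

E°cell = +0.79 − (−1.19) = +1.98 V; the balanced reaction transfers n = 2 electrons.
The reaction quotient is [Mn²⁺(aq)] / [Ag⁺(aq)]^2 = 0.000187; by Nernst, E = +1.98 − (0.0681/2)(−3.729) = +2.1070 V.
Finally ΔG = −nFE = −(2)(96485 C/mol)(+2.1070 V) = −407 kJ/mol.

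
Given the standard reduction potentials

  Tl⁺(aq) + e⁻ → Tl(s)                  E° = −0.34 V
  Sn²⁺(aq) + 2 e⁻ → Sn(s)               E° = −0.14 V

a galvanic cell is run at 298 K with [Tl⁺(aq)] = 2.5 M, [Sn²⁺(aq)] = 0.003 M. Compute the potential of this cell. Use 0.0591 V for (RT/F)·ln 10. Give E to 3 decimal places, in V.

+0.102 V

The Sn²⁺/Sn couple has the more positive E°, so it is the cathode; Tl⁺/Tl is the anode.
E°cell = −0.14 − (−0.34) = +0.20 V, with n = 2 electrons transferred.
The balanced reaction is Sn²⁺(aq) + 2 Tl(s) → Sn(s) + 2 Tl⁺(aq), so Q = [Tl⁺(aq)]^2 / [Sn²⁺(aq)] = 2.08×10^3 and log Q = 3.319.
E = E° − (0.0591/n)·log Q = +0.20 − (0.0591/2)(3.319) = +0.102 V.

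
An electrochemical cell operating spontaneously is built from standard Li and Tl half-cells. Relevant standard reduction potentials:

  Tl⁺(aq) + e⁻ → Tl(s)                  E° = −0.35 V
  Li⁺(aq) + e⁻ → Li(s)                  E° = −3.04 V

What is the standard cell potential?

+2.69 V

Of the two couples in this cell, the one with the more positive reduction potential is reduced at the cathode: here that is Tl⁺/Tl (−0.35 V); Li⁺/Li (−3.04 V) is the anode.
E°cell = E°(cathode) − E°(anode) = −0.35 − (−3.04) = +2.69 V.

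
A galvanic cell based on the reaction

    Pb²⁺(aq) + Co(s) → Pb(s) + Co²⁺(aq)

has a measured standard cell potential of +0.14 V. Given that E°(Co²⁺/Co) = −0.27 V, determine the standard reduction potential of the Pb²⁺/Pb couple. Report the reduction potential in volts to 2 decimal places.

−0.13 V

In the reaction as written the Pb²⁺/Pb couple is reduced (cathode) and Co²⁺/Co is oxidized (anode), so E°cell = E°(Pb²⁺/Pb) − E°(Co²⁺/Co).
E°(Pb²⁺/Pb) = E°cell + E°(anode) = +0.14 + (−0.27) = −0.13 V.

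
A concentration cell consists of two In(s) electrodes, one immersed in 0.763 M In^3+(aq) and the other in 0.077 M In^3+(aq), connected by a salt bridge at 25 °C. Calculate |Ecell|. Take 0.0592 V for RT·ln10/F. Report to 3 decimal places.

For a concentration cell E°cell = 0, since both electrodes use the same couple.
The compartment with the higher In^3+(aq) concentration (0.763 M) acts as the cathode; ions are reduced there and produced at the dilute (0.077 M) anode.
With n = 3, Ecell = −(0.0592/3)·log([dilute]/[conc]) = −(0.0592/3)·log(0.077/0.763) = +0.020 V.

0.020 V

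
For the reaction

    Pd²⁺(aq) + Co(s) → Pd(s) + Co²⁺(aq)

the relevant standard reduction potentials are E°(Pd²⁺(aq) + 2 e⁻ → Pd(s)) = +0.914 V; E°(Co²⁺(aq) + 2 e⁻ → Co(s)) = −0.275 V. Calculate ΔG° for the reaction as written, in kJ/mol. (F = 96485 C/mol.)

−229 kJ/mol

In the reaction as written Pd²⁺(aq) is reduced, so the Pd²⁺/Pd couple is the cathode and Co²⁺/Co is the anode.
E°cell = +0.914 − (−0.275) = +1.189 V; balancing electrons gives n = 2.
ΔG° = −nFE°cell = −(2)(96485)(+1.189) J/mol = −229 kJ/mol.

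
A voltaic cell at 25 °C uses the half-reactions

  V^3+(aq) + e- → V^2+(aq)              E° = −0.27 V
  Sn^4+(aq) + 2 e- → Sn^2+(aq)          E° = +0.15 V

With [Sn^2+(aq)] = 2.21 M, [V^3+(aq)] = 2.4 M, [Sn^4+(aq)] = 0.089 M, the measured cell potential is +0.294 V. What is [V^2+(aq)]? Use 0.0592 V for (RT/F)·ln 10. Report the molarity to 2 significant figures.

0.089 M

Sn⁴⁺/Sn²⁺ is the cathode (higher E°); E°cell = +0.15 − (−0.27) = +0.42 V with n = 2.
From the Nernst equation, log Q = n(E° − E)/0.0592 = 2·(+0.42 − (+0.294))/0.0592 = 4.257.
The balanced reaction is Sn^4+(aq) + 2 V^2+(aq) → Sn^2+(aq) + 2 V^3+(aq), so Q = ([Sn^2+(aq)]·[V^3+(aq)]^2) / ([Sn^4+(aq)]·[V^2+(aq)]^2).
Isolating [V^2+(aq)] in Q = 10^{4.257} yields log [V^2+(aq)] = −1.051, i.e. 0.089 M.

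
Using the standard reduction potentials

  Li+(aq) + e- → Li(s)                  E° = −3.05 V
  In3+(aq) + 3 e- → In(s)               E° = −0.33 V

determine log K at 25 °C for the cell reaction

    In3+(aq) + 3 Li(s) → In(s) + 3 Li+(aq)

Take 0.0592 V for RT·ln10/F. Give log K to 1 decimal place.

The In³⁺/In couple is reduced (cathode); E°cell = −0.33 − (−3.05) = +2.72 V with n = 3.
At equilibrium E = 0, so log K = nE°cell / 0.0592 = (3)(+2.72) / 0.0592 = 137.8.

log K = 137.8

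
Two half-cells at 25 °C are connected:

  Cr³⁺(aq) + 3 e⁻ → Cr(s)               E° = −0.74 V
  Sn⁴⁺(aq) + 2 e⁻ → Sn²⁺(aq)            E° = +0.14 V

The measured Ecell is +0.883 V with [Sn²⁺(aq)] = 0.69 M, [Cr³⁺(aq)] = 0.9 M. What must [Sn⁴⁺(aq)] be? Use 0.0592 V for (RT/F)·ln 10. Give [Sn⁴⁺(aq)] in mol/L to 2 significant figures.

0.81 M

Sn⁴⁺/Sn²⁺ is the cathode (higher E°); E°cell = +0.14 − (−0.74) = +0.88 V with n = 6.
Since E = E° − (0.0592/n)·log Q, log Q = n(E° − E)/0.0592 = −0.304.
For 3 Sn⁴⁺(aq) + 2 Cr(s) → 3 Sn²⁺(aq) + 2 Cr³⁺(aq), the reaction quotient is Q = ([Sn²⁺(aq)]^3·[Cr³⁺(aq)]^2) / [Sn⁴⁺(aq)]^3.
Substituting the known concentrations and solving, log [Sn⁴⁺(aq)] = −0.090 and [Sn⁴⁺(aq)] = 0.81 M.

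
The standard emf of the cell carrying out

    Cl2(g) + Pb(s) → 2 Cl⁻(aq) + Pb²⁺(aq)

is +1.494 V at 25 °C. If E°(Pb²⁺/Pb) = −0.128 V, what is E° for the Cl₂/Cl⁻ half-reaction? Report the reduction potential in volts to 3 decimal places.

+1.366 V

In the reaction as written the Cl₂/Cl⁻ couple is reduced (cathode) and Pb²⁺/Pb is oxidized (anode), so E°cell = E°(Cl₂/Cl⁻) − E°(Pb²⁺/Pb).
E°(Cl₂/Cl⁻) = E°cell + E°(anode) = +1.494 + (−0.128) = +1.366 V.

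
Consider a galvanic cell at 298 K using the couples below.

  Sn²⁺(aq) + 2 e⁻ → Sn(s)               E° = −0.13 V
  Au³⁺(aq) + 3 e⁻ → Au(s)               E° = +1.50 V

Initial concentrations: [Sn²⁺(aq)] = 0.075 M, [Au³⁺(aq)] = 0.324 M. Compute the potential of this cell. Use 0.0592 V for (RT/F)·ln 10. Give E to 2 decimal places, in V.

+1.65 V

The Au³⁺/Au couple has the more positive E°, so it is the cathode; Sn²⁺/Sn is the anode.
E°cell = +1.50 − (−0.13) = +1.63 V, with n = 6 electrons transferred.
Balancing gives 2 Au³⁺(aq) + 3 Sn(s) → 2 Au(s) + 3 Sn²⁺(aq); hence Q = [Sn²⁺(aq)]^3 / [Au³⁺(aq)]^2 = 0.00402 (log Q = −2.396).
Applying E = E° − (RT ln10/nF)·log Q gives +1.63 − (0.0592/6)(−2.396) = +1.65 V.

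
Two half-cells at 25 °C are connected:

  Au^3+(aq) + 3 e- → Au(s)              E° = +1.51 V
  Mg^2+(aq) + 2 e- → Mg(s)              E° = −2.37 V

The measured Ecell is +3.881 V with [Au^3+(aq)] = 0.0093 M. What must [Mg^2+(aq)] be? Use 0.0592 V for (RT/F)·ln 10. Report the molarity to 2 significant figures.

0.041 M

With Au³⁺/Au at the cathode and Mg²⁺/Mg at the anode, E°cell = +1.51 − (−2.37) = +3.88 V (n = 6).
Since E = E° − (0.0592/n)·log Q, log Q = n(E° − E)/0.0592 = −0.101.
Balancing electrons gives 2 Au^3+(aq) + 3 Mg(s) → 2 Au(s) + 3 Mg^2+(aq); thus Q = [Mg^2+(aq)]^3 / [Au^3+(aq)]^2.
Solving for the unknown gives log [Mg^2+(aq)] = −1.388, so [Mg^2+(aq)] ≈ 0.041 M.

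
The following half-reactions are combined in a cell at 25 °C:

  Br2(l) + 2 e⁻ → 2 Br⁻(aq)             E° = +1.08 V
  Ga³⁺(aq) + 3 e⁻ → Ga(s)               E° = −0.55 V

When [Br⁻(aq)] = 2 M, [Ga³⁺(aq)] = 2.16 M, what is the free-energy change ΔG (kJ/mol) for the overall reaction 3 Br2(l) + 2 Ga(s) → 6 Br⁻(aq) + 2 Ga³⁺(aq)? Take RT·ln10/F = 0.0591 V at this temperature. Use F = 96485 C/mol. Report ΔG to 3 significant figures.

−929 kJ/mol

E°cell = +1.08 − (−0.55) = +1.63 V; the balanced reaction transfers n = 6 electrons.
The reaction quotient is [Br⁻(aq)]^6·[Ga³⁺(aq)]^2 = 299; by Nernst, E = +1.63 − (0.0591/6)(2.475) = +1.6056 V.
Then ΔG = −nFE = −6 × 96485 × +1.6056 J/mol = −929 kJ/mol.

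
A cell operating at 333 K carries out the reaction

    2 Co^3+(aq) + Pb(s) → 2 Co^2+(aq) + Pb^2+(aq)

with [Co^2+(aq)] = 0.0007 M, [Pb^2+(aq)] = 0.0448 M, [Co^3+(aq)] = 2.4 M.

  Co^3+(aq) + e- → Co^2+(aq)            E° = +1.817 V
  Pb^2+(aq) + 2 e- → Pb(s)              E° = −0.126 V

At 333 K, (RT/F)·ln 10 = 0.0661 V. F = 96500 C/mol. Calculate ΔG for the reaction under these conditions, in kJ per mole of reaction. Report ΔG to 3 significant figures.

The standard cell potential is +1.817 − (−0.126) = +1.943 V, with n = 2 electrons in the balanced equation.
Here Q = ([Co^2+(aq)]^2·[Pb^2+(aq)]) / [Co^3+(aq)]^2 = 3.81×10^−9 (log Q = −8.419), giving E = +1.943 − (0.0661/2)·(−8.419) = +2.2212 V.
ΔG = −nFE = −(2)(96500)(+2.2212) J/mol = −429 kJ/mol.

−429 kJ/mol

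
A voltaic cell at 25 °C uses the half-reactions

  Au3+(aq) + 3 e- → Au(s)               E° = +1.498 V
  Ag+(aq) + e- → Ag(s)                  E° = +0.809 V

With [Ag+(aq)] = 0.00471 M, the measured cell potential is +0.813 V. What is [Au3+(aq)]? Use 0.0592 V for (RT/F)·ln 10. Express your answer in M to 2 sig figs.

With Au³⁺/Au at the cathode and Ag⁺/Ag at the anode, E°cell = +1.498 − (+0.809) = +0.689 V (n = 3).
From the Nernst equation, log Q = n(E° − E)/0.0592 = 3·(+0.689 − (+0.813))/0.0592 = −6.284.
For Au3+(aq) + 3 Ag(s) → Au(s) + 3 Ag+(aq), the reaction quotient is Q = [Ag+(aq)]^3 / [Au3+(aq)].
Isolating [Au3+(aq)] in Q = 10^{−6.284} yields log [Au3+(aq)] = −0.697, i.e. 0.20 M.

0.20 M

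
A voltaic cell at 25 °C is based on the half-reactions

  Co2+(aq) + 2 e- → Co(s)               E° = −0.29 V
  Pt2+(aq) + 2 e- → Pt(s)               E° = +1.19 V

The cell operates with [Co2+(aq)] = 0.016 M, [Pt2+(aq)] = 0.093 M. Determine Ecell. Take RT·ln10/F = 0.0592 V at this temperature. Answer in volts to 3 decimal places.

+1.503 V

Since E°(Pt²⁺/Pt) > E°(Co²⁺/Co), Pt²⁺/Pt serves as the cathode.
E°cell = E°cat − E°an = +1.19 − (−0.29) = +1.48 V; n = 2.
For the overall reaction Pt2+(aq) + Co(s) → Pt(s) + Co2+(aq), Q = [Co2+(aq)] / [Pt2+(aq)] = 0.172, giving log Q = −0.764.
By the Nernst equation, E = +1.48 − (0.0592/2)·(−0.764) = +1.503 V.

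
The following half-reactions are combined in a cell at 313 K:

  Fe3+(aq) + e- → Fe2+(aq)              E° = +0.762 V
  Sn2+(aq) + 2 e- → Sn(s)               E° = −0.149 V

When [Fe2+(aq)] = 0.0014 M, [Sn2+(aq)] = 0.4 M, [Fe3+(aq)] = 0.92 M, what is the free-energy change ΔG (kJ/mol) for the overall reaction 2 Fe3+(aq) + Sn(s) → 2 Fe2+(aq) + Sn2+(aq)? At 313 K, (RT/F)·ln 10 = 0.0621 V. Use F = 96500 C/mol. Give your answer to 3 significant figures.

The standard cell potential is +0.762 − (−0.149) = +0.911 V, with n = 2 electrons in the balanced equation.
Q = ([Fe2+(aq)]^2·[Sn2+(aq)]) / [Fe3+(aq)]^2 = 9.26×10^−7, so log Q = −6.033 and E = +0.911 − (0.0621/2)(−6.033) = +1.0983 V.
Then ΔG = −nFE = −2 × 96500 × +1.0983 J/mol = −212 kJ/mol.

−212 kJ/mol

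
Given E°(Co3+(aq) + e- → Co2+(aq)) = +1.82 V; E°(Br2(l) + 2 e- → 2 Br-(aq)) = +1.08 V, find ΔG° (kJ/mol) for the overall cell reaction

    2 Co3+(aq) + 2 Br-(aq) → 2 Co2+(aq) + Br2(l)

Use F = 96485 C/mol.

In the reaction as written Co3+(aq) is reduced, so the Co³⁺/Co²⁺ couple is the cathode and Br₂/Br⁻ is the anode.
E°cell = +1.82 − (+1.08) = +0.74 V; balancing electrons gives n = 2.
ΔG° = −nFE°cell = −(2)(96485)(+0.74) J/mol = −143 kJ/mol.

−143 kJ/mol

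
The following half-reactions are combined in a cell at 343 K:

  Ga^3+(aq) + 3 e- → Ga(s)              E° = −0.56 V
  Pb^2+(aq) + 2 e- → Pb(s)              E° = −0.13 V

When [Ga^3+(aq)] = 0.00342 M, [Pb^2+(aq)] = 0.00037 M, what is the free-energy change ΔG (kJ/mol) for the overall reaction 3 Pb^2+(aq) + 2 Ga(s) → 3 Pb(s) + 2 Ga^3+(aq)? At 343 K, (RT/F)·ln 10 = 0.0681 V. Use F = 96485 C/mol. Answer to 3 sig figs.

The standard cell potential is −0.13 − (−0.56) = +0.43 V, with n = 6 electrons in the balanced equation.
Here Q = [Ga^3+(aq)]^2 / [Pb^2+(aq)]^3 = 2.31×10^5 (log Q = 5.363), giving E = +0.43 − (0.0681/6)·(5.363) = +0.3691 V.
Then ΔG = −nFE = −6 × 96485 × +0.3691 J/mol = −214 kJ/mol.

−214 kJ/mol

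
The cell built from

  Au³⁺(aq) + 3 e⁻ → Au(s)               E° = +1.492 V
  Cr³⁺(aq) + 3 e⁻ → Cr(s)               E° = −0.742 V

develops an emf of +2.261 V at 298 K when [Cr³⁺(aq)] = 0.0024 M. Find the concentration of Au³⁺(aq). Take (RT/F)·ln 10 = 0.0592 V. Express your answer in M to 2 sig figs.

The Au³⁺/Au couple has the larger reduction potential, so it is the cathode: E°cell = +1.492 − (−0.742) = +2.234 V and n = 3.
Since E = E° − (0.0592/n)·log Q, log Q = n(E° − E)/0.0592 = −1.368.
For Au³⁺(aq) + Cr(s) → Au(s) + Cr³⁺(aq), the reaction quotient is Q = [Cr³⁺(aq)] / [Au³⁺(aq)].
Solving for the unknown gives log [Au³⁺(aq)] = −1.252, so [Au³⁺(aq)] ≈ 0.056 M.

0.056 M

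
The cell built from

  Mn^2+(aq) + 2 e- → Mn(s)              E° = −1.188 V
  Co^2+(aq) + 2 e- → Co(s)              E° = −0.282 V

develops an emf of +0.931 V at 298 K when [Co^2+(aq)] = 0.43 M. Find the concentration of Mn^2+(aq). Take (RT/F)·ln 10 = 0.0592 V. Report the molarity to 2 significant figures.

Co²⁺/Co is the cathode (higher E°); E°cell = −0.282 − (−1.188) = +0.906 V with n = 2.
From the Nernst equation, log Q = n(E° − E)/0.0592 = 2·(+0.906 − (+0.931))/0.0592 = −0.845.
The balanced reaction is Co^2+(aq) + Mn(s) → Co(s) + Mn^2+(aq), so Q = [Mn^2+(aq)] / [Co^2+(aq)].
Substituting the known concentrations and solving, log [Mn^2+(aq)] = −1.212 and [Mn^2+(aq)] = 0.061 M.

0.061 M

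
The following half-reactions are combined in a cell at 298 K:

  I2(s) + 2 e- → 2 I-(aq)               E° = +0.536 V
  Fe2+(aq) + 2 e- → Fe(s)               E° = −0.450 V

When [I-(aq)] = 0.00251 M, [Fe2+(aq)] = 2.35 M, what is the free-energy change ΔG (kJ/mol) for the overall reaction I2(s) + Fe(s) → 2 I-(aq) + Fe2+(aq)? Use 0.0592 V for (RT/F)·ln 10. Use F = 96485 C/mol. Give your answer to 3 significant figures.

−218 kJ/mol

E°cell = +0.536 − (−0.450) = +0.986 V; the balanced reaction transfers n = 2 electrons.
Q = [I-(aq)]^2·[Fe2+(aq)] = 1.48×10^−5, so log Q = −4.830 and E = +0.986 − (0.0592/2)(−4.830) = +1.1290 V.
Then ΔG = −nFE = −2 × 96485 × +1.1290 J/mol = −218 kJ/mol.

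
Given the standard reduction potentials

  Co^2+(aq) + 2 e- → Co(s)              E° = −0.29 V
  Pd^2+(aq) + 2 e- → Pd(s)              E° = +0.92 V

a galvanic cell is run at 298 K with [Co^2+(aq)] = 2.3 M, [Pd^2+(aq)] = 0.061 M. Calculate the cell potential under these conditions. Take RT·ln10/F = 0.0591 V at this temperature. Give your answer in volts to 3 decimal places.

Pd²⁺/Pd is reduced (cathode, E° = +0.92 V) and Co²⁺/Co is oxidized (anode).
E°cell = +0.92 − (−0.29) = +1.21 V, with n = 2 electrons transferred.
For the overall reaction Pd^2+(aq) + Co(s) → Pd(s) + Co^2+(aq), Q = [Co^2+(aq)] / [Pd^2+(aq)] = 37.7, giving log Q = 1.576.
E = E° − (0.0591/n)·log Q = +1.21 − (0.0591/2)(1.576) = +1.163 V.

+1.163 V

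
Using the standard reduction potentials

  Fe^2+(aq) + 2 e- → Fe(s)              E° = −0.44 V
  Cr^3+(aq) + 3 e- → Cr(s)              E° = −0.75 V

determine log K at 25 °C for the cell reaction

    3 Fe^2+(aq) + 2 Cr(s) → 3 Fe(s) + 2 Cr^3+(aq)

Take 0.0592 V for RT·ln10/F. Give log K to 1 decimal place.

The Fe²⁺/Fe couple is reduced (cathode); E°cell = −0.44 − (−0.75) = +0.31 V with n = 6.
At equilibrium E = 0, so log K = nE°cell / 0.0592 = (6)(+0.31) / 0.0592 = 31.4.

log K = 31.4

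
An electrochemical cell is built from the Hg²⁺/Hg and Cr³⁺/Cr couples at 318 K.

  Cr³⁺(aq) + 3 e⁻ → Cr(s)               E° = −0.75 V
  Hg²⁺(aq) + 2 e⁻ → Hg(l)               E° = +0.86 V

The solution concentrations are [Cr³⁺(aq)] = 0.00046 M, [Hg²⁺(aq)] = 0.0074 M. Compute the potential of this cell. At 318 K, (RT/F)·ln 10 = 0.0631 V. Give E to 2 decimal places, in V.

+1.61 V

Hg²⁺/Hg is reduced (cathode, E° = +0.86 V) and Cr³⁺/Cr is oxidized (anode).
E°cell = E°cat − E°an = +0.86 − (−0.75) = +1.61 V; n = 6.
The balanced reaction is 3 Hg²⁺(aq) + 2 Cr(s) → 3 Hg(l) + 2 Cr³⁺(aq), so Q = [Cr³⁺(aq)]^2 / [Hg²⁺(aq)]^3 = 0.522 and log Q = −0.282.
E = E° − (0.0631/n)·log Q = +1.61 − (0.0631/6)(−0.282) = +1.61 V.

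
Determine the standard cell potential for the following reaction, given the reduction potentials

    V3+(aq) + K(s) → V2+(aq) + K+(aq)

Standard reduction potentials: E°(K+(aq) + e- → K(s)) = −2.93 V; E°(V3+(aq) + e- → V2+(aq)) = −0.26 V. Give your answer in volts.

V3+(aq) gains electrons, so the V³⁺/V²⁺ couple is the cathode; the K⁺/K couple is the anode.
E°cell = E°(cathode) − E°(anode) = −0.26 − (−2.93) = +2.67 V.

+2.67 V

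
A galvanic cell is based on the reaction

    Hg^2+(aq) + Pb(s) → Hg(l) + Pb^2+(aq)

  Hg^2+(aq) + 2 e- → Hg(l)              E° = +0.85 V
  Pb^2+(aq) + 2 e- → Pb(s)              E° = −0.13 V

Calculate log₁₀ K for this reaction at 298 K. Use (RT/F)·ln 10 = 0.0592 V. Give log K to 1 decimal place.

log K = 33.1

The Hg²⁺/Hg couple is reduced (cathode); E°cell = +0.85 − (−0.13) = +0.98 V with n = 2.
At equilibrium E = 0, so log K = nE°cell / 0.0592 = (2)(+0.98) / 0.0592 = 33.1.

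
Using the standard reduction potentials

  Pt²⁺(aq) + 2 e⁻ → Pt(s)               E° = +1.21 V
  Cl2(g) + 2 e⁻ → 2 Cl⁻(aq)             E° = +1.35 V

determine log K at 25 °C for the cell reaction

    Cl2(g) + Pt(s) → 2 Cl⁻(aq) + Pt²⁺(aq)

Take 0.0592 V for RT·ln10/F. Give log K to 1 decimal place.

log K = 4.7

The Cl₂/Cl⁻ couple is reduced (cathode); E°cell = +1.35 − (+1.21) = +0.14 V with n = 2.
At equilibrium E = 0, so log K = nE°cell / 0.0592 = (2)(+0.14) / 0.0592 = 4.7.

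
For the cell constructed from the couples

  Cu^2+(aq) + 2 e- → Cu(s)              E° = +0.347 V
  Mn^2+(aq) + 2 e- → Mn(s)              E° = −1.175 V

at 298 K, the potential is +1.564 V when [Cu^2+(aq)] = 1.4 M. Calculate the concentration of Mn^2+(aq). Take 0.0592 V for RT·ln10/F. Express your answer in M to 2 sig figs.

Cu²⁺/Cu is the cathode (higher E°); E°cell = +0.347 − (−1.175) = +1.522 V with n = 2.
Rearranging E = E° − (0.0592/n)·log Q gives log Q = 2(+1.522 − (+1.564))/0.0592 = −1.419.
Balancing electrons gives Cu^2+(aq) + Mn(s) → Cu(s) + Mn^2+(aq); thus Q = [Mn^2+(aq)] / [Cu^2+(aq)].
Solving for the unknown gives log [Mn^2+(aq)] = −1.273, so [Mn^2+(aq)] ≈ 0.053 M.

0.053 M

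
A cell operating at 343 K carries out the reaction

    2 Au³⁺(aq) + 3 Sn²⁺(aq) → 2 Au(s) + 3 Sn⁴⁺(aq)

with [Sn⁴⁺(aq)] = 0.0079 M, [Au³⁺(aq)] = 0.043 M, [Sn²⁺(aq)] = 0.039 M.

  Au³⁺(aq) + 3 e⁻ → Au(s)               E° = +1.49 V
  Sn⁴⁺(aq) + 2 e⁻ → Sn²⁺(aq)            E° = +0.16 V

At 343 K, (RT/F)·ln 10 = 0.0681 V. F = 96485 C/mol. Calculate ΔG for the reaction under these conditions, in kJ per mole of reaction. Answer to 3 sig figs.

−766 kJ/mol

The standard cell potential is +1.49 − (+0.16) = +1.33 V, with n = 6 electrons in the balanced equation.
Here Q = [Sn⁴⁺(aq)]^3 / ([Au³⁺(aq)]^2·[Sn²⁺(aq)]^3) = 4.5 (log Q = 0.653), giving E = +1.33 − (0.0681/6)·(0.653) = +1.3226 V.
ΔG = −nFE = −(6)(96485)(+1.3226) J/mol = −766 kJ/mol.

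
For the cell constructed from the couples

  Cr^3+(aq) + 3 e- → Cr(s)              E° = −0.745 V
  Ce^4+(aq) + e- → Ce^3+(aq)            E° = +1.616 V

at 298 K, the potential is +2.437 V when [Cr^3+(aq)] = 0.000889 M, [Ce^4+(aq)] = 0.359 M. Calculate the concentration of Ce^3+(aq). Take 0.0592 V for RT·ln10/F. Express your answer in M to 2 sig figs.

The Ce⁴⁺/Ce³⁺ couple has the larger reduction potential, so it is the cathode: E°cell = +1.616 − (−0.745) = +2.361 V and n = 3.
Since E = E° − (0.0592/n)·log Q, log Q = n(E° − E)/0.0592 = −3.851.
For 3 Ce^4+(aq) + Cr(s) → 3 Ce^3+(aq) + Cr^3+(aq), the reaction quotient is Q = ([Ce^3+(aq)]^3·[Cr^3+(aq)]) / [Ce^4+(aq)]^3.
Isolating [Ce^3+(aq)] in Q = 10^{−3.851} yields log [Ce^3+(aq)] = −0.712, i.e. 0.19 M.

0.19 M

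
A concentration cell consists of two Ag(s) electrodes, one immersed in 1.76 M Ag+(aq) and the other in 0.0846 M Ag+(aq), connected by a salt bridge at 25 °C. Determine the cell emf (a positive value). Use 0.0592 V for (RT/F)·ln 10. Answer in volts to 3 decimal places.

0.078 V

For a concentration cell E°cell = 0, since both electrodes use the same couple.
The compartment with the higher Ag+(aq) concentration (1.76 M) acts as the cathode; ions are reduced there and produced at the dilute (0.0846 M) anode.
With n = 1, Ecell = −(0.0592/1)·log([dilute]/[conc]) = −(0.0592/1)·log(0.0846/1.76) = +0.078 V.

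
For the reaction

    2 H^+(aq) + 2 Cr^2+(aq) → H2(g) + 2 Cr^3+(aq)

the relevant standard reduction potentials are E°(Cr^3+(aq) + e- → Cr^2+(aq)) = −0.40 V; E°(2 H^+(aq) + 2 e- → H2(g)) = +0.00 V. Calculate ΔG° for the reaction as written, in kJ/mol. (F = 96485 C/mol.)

−77.2 kJ/mol

In the reaction as written H^+(aq) is reduced, so the 2H⁺/H₂ couple is the cathode and Cr³⁺/Cr²⁺ is the anode.
E°cell = +0.00 − (−0.40) = +0.40 V; balancing electrons gives n = 2.
ΔG° = −nFE°cell = −(2)(96485)(+0.40) J/mol = −77.2 kJ/mol.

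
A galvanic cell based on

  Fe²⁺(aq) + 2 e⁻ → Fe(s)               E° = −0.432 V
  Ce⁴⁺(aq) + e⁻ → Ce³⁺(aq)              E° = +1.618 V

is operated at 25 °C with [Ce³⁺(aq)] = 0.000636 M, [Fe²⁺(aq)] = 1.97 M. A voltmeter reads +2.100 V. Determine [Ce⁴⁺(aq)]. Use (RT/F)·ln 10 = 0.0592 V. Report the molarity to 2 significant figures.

The Ce⁴⁺/Ce³⁺ couple has the larger reduction potential, so it is the cathode: E°cell = +1.618 − (−0.432) = +2.050 V and n = 2.
From the Nernst equation, log Q = n(E° − E)/0.0592 = 2·(+2.050 − (+2.100))/0.0592 = −1.689.
The balanced reaction is 2 Ce⁴⁺(aq) + Fe(s) → 2 Ce³⁺(aq) + Fe²⁺(aq), so Q = ([Ce³⁺(aq)]^2·[Fe²⁺(aq)]) / [Ce⁴⁺(aq)]^2.
Substituting the known concentrations and solving, log [Ce⁴⁺(aq)] = −2.205 and [Ce⁴⁺(aq)] = 0.0062 M.

0.0062 M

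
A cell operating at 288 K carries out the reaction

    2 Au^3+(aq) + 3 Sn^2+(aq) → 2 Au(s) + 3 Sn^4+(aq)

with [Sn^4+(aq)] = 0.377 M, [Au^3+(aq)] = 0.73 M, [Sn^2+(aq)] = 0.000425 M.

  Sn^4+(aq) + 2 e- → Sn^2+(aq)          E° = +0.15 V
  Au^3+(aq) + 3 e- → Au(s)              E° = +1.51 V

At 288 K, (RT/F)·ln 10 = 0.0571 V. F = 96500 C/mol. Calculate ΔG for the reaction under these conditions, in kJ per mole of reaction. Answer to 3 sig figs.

With Au³⁺/Au reduced at the cathode, E°cell = +1.51 − (+0.15) = +1.36 V and n = 6.
The reaction quotient is [Sn^4+(aq)]^3 / ([Au^3+(aq)]^2·[Sn^2+(aq)]^3) = 1.31×10^9; by Nernst, E = +1.36 − (0.0571/6)(9.117) = +1.2732 V.
ΔG = −nFE = −(6)(96500)(+1.2732) J/mol = −737 kJ/mol.

−737 kJ/mol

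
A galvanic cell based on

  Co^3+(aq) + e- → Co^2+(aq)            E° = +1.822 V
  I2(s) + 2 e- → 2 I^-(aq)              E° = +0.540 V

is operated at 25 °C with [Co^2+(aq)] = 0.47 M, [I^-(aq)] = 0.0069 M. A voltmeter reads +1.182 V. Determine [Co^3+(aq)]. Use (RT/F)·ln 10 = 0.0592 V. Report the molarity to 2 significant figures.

With Co³⁺/Co²⁺ at the cathode and I₂/I⁻ at the anode, E°cell = +1.822 − (+0.540) = +1.282 V (n = 2).
From the Nernst equation, log Q = n(E° − E)/0.0592 = 2·(+1.282 − (+1.182))/0.0592 = 3.378.
For 2 Co^3+(aq) + 2 I^-(aq) → 2 Co^2+(aq) + I2(s), the reaction quotient is Q = [Co^2+(aq)]^2 / ([Co^3+(aq)]^2·[I^-(aq)]^2).
Isolating [Co^3+(aq)] in Q = 10^{3.378} yields log [Co^3+(aq)] = 0.144, i.e. 1.4 M.

1.4 M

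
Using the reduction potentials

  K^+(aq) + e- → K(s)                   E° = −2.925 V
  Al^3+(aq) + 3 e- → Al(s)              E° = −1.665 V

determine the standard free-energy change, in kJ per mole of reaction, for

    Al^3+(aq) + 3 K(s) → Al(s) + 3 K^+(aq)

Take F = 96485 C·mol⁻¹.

In the reaction as written Al^3+(aq) is reduced, so the Al³⁺/Al couple is the cathode and K⁺/K is the anode.
E°cell = −1.665 − (−2.925) = +1.260 V; balancing electrons gives n = 3.
ΔG° = −nFE°cell = −(3)(96485)(+1.260) J/mol = −365 kJ/mol.

−365 kJ/mol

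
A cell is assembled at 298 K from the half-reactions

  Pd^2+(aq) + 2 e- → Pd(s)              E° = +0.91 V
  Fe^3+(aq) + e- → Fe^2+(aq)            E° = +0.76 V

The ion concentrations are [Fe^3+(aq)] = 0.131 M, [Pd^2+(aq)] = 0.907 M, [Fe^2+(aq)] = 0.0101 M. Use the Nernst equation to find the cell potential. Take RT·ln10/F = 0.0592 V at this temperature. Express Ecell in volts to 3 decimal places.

+0.083 V

Pd²⁺/Pd is reduced (cathode, E° = +0.91 V) and Fe³⁺/Fe²⁺ is oxidized (anode).
E°cell = +0.91 − (+0.76) = +0.15 V, with n = 2 electrons transferred.
Balancing gives Pd^2+(aq) + 2 Fe^2+(aq) → Pd(s) + 2 Fe^3+(aq); hence Q = [Fe^3+(aq)]^2 / ([Pd^2+(aq)]·[Fe^2+(aq)]^2) = 185 (log Q = 2.268).
E = E° − (0.0592/n)·log Q = +0.15 − (0.0592/2)(2.268) = +0.083 V.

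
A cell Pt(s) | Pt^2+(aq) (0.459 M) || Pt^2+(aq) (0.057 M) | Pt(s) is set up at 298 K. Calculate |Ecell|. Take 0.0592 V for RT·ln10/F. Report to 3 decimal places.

0.027 V

For a concentration cell E°cell = 0, since both electrodes use the same couple.
The compartment with the higher Pt^2+(aq) concentration (0.459 M) acts as the cathode; ions are reduced there and produced at the dilute (0.057 M) anode.
With n = 2, Ecell = −(0.0592/2)·log([dilute]/[conc]) = −(0.0592/2)·log(0.057/0.459) = +0.027 V.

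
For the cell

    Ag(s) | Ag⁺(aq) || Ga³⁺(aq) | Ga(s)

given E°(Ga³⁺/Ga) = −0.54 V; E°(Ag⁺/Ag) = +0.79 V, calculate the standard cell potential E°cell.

−1.33 V

By convention the left-hand electrode in cell notation is the anode (oxidation) and the right-hand electrode is the cathode (reduction).
E°cell = E°(right) − E°(left) = −0.54 − (+0.79) = −1.33 V.
The negative sign shows that, as written, the cell would require an external voltage to drive the reaction.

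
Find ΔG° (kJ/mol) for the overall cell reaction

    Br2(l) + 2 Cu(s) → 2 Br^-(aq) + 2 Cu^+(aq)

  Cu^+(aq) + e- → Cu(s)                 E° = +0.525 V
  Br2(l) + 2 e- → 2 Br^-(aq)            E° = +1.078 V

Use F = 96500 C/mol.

−107 kJ/mol

In the reaction as written Br2(l) is reduced, so the Br₂/Br⁻ couple is the cathode and Cu⁺/Cu is the anode.
E°cell = +1.078 − (+0.525) = +0.553 V; balancing electrons gives n = 2.
ΔG° = −nFE°cell = −(2)(96500)(+0.553) J/mol = −107 kJ/mol.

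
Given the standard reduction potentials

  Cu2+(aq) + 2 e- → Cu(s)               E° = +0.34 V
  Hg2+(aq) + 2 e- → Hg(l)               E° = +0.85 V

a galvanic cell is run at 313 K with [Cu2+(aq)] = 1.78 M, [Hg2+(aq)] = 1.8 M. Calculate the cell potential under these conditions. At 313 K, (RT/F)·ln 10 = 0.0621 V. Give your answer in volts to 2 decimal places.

+0.51 V

Since E°(Hg²⁺/Hg) > E°(Cu²⁺/Cu), Hg²⁺/Hg serves as the cathode.
E°cell = +0.85 − (+0.34) = +0.51 V, with n = 2 electrons transferred.
The balanced reaction is Hg2+(aq) + Cu(s) → Hg(l) + Cu2+(aq), so Q = [Cu2+(aq)] / [Hg2+(aq)] = 0.989 and log Q = −0.005.
Applying E = E° − (RT ln10/nF)·log Q gives +0.51 − (0.0621/2)(−0.005) = +0.51 V.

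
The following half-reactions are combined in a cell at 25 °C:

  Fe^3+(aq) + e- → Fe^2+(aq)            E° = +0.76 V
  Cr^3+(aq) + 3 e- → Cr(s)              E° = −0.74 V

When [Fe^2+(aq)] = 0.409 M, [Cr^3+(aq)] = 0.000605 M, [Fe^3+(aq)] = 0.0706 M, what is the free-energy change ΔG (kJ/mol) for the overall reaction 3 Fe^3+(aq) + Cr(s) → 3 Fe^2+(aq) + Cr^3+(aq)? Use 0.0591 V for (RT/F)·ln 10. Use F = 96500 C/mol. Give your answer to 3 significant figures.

−440 kJ/mol

The standard cell potential is +0.76 − (−0.74) = +1.50 V, with n = 3 electrons in the balanced equation.
Q = ([Fe^2+(aq)]^3·[Cr^3+(aq)]) / [Fe^3+(aq)]^3 = 0.118, so log Q = −0.929 and E = +1.50 − (0.0591/3)(−0.929) = +1.5183 V.
ΔG = −nFE = −(3)(96500)(+1.5183) J/mol = −440 kJ/mol.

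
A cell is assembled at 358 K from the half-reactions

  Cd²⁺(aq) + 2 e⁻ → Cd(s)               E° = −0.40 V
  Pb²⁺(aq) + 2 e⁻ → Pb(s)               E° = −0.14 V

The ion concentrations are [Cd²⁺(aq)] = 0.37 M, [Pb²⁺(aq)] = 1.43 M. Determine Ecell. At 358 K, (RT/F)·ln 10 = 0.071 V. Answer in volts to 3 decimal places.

+0.281 V

Since E°(Pb²⁺/Pb) > E°(Cd²⁺/Cd), Pb²⁺/Pb serves as the cathode.
The standard potential is −0.14 − (−0.40) = +0.26 V and the balanced reaction transfers n = 2 electrons.
Balancing gives Pb²⁺(aq) + Cd(s) → Pb(s) + Cd²⁺(aq); hence Q = [Cd²⁺(aq)] / [Pb²⁺(aq)] = 0.259 (log Q = −0.587).
Applying E = E° − (RT ln10/nF)·log Q gives +0.26 − (0.071/2)(−0.587) = +0.281 V.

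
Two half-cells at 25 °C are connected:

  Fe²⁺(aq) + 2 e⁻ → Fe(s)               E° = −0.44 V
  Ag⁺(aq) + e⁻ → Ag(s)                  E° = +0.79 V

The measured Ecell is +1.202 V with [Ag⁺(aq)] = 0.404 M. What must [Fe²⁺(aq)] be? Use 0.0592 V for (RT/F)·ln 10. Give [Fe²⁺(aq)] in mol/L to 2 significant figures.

1.4 M

Ag⁺/Ag is the cathode (higher E°); E°cell = +0.79 − (−0.44) = +1.23 V with n = 2.
From the Nernst equation, log Q = n(E° − E)/0.0592 = 2·(+1.23 − (+1.202))/0.0592 = 0.946.
For 2 Ag⁺(aq) + Fe(s) → 2 Ag(s) + Fe²⁺(aq), the reaction quotient is Q = [Fe²⁺(aq)] / [Ag⁺(aq)]^2.
Substituting the known concentrations and solving, log [Fe²⁺(aq)] = 0.159 and [Fe²⁺(aq)] = 1.4 M.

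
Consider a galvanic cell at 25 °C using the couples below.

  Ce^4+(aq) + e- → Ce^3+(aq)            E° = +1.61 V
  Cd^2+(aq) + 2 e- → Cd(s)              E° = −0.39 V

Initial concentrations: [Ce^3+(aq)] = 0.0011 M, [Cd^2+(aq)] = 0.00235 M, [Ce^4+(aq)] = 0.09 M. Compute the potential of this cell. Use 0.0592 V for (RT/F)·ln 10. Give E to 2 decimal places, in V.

+2.19 V

Ce⁴⁺/Ce³⁺ is reduced (cathode, E° = +1.61 V) and Cd²⁺/Cd is oxidized (anode).
E°cell = +1.61 − (−0.39) = +2.00 V, with n = 2 electrons transferred.
The balanced reaction is 2 Ce^4+(aq) + Cd(s) → 2 Ce^3+(aq) + Cd^2+(aq), so Q = ([Ce^3+(aq)]^2·[Cd^2+(aq)]) / [Ce^4+(aq)]^2 = 3.51×10^−7 and log Q = −6.455.
By the Nernst equation, E = +2.00 − (0.0592/2)·(−6.455) = +2.19 V.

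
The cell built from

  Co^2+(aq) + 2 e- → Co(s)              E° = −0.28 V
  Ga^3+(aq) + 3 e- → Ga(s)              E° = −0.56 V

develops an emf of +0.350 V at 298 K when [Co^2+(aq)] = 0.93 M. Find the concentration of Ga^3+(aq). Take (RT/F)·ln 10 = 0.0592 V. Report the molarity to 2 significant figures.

0.00025 M

Co²⁺/Co is the cathode (higher E°); E°cell = −0.28 − (−0.56) = +0.28 V with n = 6.
Rearranging E = E° − (0.0592/n)·log Q gives log Q = 6(+0.28 − (+0.350))/0.0592 = −7.095.
The balanced reaction is 3 Co^2+(aq) + 2 Ga(s) → 3 Co(s) + 2 Ga^3+(aq), so Q = [Ga^3+(aq)]^2 / [Co^2+(aq)]^3.
Substituting the known concentrations and solving, log [Ga^3+(aq)] = −3.595 and [Ga^3+(aq)] = 0.00025 M.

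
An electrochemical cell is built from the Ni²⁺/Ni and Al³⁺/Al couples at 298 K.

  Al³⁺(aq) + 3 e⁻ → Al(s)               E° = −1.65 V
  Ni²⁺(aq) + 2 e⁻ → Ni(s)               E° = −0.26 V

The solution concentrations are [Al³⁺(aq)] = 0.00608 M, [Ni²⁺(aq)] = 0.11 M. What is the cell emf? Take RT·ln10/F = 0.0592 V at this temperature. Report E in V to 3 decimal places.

Ni²⁺/Ni is reduced (cathode, E° = −0.26 V) and Al³⁺/Al is oxidized (anode).
E°cell = E°cat − E°an = −0.26 − (−1.65) = +1.39 V; n = 6.
For the overall reaction 3 Ni²⁺(aq) + 2 Al(s) → 3 Ni(s) + 2 Al³⁺(aq), Q = [Al³⁺(aq)]^2 / [Ni²⁺(aq)]^3 = 0.0278, giving log Q = −1.556.
By the Nernst equation, E = +1.39 − (0.0592/6)·(−1.556) = +1.405 V.

+1.405 V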